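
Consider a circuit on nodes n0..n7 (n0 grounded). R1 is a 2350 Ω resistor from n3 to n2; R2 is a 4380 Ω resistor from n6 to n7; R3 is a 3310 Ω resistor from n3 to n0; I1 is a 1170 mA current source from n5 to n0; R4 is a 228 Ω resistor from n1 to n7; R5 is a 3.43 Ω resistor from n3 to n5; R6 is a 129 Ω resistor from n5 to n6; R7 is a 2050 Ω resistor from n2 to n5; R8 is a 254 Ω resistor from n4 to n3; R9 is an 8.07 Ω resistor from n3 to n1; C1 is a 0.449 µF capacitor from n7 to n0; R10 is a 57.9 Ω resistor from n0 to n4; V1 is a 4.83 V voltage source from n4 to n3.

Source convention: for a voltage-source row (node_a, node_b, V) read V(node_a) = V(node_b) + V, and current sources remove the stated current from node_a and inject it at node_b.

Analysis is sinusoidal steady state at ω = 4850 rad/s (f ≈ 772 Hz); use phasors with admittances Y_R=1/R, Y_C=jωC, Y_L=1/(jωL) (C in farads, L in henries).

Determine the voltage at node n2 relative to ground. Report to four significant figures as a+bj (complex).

Element admittances at ω=4850 rad/s:
  Y(R1) = 0.0004255+0.000j S between n3,n2
  Y(R2) = 0.0002283+0.000j S between n6,n7
  Y(R3) = 0.0003021+0.000j S between n3,n0
  I1: injects 1.17 A into n0 (from n5)
  Y(R4) = 0.004386+0.000j S between n1,n7
  Y(R5) = 0.2915+0.000j S between n3,n5
  Y(R6) = 0.007752+0.000j S between n5,n6
  Y(R7) = 0.0004878+0.000j S between n2,n5
  Y(R8) = 0.003937+0.000j S between n4,n3
  Y(R9) = 0.1239+0.000j S between n3,n1
  Y(C1) = 0.000+0.002178j S between n7,n0
  Y(R10) = 0.01727+0.000j S between n0,n4
  V1: constraint V(n4)−V(n3) = 4.83
Assemble and solve the 8×8 MNA system:
  V(n1)=-66.85+7.314j  V(n2)=-69.51+6.456j  V(n3)=-67.38+6.446j  V(n4)=-62.55+6.446j  V(n5)=-71.37+6.465j  V(n6)=-70.82+7.191j  V(n7)=-52.01+31.86j
  i(V1)=1.061-0.1113j

-69.51+6.456j V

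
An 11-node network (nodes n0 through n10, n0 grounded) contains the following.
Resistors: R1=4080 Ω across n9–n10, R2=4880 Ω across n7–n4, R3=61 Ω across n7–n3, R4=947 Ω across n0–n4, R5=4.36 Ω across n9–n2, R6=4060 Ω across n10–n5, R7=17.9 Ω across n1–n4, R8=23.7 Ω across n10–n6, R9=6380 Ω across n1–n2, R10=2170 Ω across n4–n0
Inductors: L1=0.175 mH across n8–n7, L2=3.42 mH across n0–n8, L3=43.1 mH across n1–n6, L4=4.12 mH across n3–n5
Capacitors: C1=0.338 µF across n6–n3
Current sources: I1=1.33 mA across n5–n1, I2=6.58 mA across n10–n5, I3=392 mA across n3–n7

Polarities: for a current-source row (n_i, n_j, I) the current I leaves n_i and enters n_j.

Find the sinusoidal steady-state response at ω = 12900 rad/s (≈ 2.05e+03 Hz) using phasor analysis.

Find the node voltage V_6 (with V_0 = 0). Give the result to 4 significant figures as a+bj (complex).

-25.06-4.847j V

MNA unknowns: 10 node voltages V₁..V_10
R1: Y=0.0002451+0.000j on G[9,10]
L1: Y=0.000-0.4430j on G[8,7]
R2: Y=0.0002049+0.000j on G[7,4]
R3: Y=0.01639+0.000j on G[7,3]
R4: Y=0.001056+0.000j on G[0,4]
R5: Y=0.2294+0.000j on G[9,2]
C1: Y=0.000+0.004360j on G[6,3]
L2: Y=0.000-0.02267j on G[0,8]
R6: Y=0.0002463+0.000j on G[10,5]
R7: Y=0.05587+0.000j on G[1,4]
I1: z[5]−=0.00133, z[1]+=0.00133
I2: z[10]−=0.00658, z[5]+=0.00658
L3: Y=0.000-0.001799j on G[1,6]
R8: Y=0.04219+0.000j on G[10,6]
L4: Y=0.000-0.01882j on G[3,5]
R9: Y=0.0001567+0.000j on G[1,2]
R10: Y=0.0004608+0.000j on G[4,0]
I3: z[3]−=0.392, z[7]+=0.392
solve → V1=-15.38+9.725j, V2=-21.35+0.8786j, V3=-21.67+0.07108j, V4=-14.92+9.438j, V5=-21.61+0.3034j, V6=-25.06-4.847j, V7=0.6639+1.049j, V8=0.6316+0.9981j, V9=-21.36+0.8725j, V10=-25.18-4.785j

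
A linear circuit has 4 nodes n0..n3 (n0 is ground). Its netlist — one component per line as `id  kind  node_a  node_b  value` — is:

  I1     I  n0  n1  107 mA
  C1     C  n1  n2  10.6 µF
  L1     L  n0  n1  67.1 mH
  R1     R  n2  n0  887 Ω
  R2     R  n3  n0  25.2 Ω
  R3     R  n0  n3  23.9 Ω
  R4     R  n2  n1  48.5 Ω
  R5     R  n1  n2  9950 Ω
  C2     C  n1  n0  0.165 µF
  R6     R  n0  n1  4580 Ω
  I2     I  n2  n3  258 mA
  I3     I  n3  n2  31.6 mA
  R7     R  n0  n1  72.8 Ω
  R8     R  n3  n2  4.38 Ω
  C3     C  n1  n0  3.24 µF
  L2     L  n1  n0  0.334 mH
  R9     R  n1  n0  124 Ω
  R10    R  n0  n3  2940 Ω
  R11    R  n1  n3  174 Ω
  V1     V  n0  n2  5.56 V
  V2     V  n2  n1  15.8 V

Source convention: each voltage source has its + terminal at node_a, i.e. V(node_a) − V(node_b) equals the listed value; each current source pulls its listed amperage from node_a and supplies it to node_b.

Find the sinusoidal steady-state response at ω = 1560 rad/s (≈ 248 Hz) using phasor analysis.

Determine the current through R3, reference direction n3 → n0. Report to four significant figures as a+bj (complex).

Apply KCL at each of the 3 non-ground nodes and solve the resulting linear system.
Node n1: branches {I1, C1, L1, R4, R5, C2, R6, R7, C3, L2, R9, R11, V2} → V_1 = -21.36+0.000j
Node n2: branches {C1, R1, R4, R5, I2, I3, R8, V1, V2} → V_2 = -5.560+0.000j
Node n3: branches {R2, R3, I2, I3, R8, R10, R11} → V_3 = -3.690+0.000j
Source currents: i(V1)=-0.8857+41.09j, i(V2)=-1.006+40.82j

-0.1544+0.000j A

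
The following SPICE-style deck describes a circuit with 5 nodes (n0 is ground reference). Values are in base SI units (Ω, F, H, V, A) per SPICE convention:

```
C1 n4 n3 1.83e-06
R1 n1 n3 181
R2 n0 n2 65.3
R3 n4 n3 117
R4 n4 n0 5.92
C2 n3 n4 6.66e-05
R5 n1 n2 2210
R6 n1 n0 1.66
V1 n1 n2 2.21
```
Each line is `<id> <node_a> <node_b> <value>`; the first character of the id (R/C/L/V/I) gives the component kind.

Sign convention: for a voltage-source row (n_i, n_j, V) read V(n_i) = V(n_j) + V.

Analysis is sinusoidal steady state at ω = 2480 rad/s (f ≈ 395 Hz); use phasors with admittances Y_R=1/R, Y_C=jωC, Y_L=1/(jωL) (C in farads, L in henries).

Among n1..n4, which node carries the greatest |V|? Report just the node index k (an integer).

MNA unknowns: 4 node voltages V₁..V_4 plus 1 source current (V1)
C1: Y=0.000+0.004538j on G[4,3]
R1: Y=0.005525+0.000j on G[1,3]
R2: Y=0.01531+0.000j on G[0,2]
R3: Y=0.008547+0.000j on G[4,3]
R4: Y=0.1689+0.000j on G[4,0]
C2: Y=0.000+0.1652j on G[3,4]
R5: Y=0.0004525+0.000j on G[1,2]
R6: Y=0.6024+0.000j on G[1,0]
V1: row V1−V2=2.21, i_V1 at 1,2
solve → V1=0.05432-1.461e-05j, V2=-2.156-1.461e-05j, V3=0.001855-0.001648j, V4=0.001716+5.341e-05j
aux → i_V1=-0.03401-2.237e-07j

2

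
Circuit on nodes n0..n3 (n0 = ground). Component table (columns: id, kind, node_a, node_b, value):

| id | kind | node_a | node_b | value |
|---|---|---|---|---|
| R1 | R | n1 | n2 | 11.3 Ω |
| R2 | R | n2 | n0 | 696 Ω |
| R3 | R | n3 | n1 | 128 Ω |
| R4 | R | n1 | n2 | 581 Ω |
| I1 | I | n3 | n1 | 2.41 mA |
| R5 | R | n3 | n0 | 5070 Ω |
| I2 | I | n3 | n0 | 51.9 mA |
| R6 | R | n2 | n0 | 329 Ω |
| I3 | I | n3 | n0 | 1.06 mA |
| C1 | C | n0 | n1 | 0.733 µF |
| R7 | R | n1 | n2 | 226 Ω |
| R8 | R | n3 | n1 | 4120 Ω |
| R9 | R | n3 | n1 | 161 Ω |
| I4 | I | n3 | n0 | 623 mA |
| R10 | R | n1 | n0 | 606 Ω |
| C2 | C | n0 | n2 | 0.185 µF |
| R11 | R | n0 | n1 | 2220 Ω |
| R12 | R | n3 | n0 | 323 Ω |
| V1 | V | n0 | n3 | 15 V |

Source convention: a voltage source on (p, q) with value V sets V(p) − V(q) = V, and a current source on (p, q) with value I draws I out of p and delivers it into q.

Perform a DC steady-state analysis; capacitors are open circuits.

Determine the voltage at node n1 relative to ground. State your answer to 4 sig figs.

MNA unknowns: 3 node voltages V₁..V_3 plus 1 source current (V1)
R1: Y=0.08850 on G[1,2]
R2: Y=0.001437 on G[2,0]
R3: Y=0.007812 on G[3,1]
R4: Y=0.001721 on G[1,2]
I1: z[3]−=0.00241, z[1]+=0.00241
R5: Y=0.0001972 on G[3,0]
I2: z[3]−=0.0519, z[0]+=0.0519
R6: Y=0.003040 on G[2,0]
I3: z[3]−=0.00106, z[0]+=0.00106
C1: Y=0.000 on G[0,1]
R7: Y=0.004425 on G[1,2]
R8: Y=0.0002427 on G[3,1]
R9: Y=0.006211 on G[3,1]
I4: z[3]−=0.623, z[0]+=0.623
R10: Y=0.001650 on G[1,0]
C2: Y=0.000 on G[0,2]
R11: Y=0.0004505 on G[0,1]
R12: Y=0.003096 on G[3,0]
V1: row V0−V3=15, i_V1 at 0,3
solve → V1=-10.25, V2=-9.788, V3=-15.00
aux → i_V1=0.5612

-10.25 V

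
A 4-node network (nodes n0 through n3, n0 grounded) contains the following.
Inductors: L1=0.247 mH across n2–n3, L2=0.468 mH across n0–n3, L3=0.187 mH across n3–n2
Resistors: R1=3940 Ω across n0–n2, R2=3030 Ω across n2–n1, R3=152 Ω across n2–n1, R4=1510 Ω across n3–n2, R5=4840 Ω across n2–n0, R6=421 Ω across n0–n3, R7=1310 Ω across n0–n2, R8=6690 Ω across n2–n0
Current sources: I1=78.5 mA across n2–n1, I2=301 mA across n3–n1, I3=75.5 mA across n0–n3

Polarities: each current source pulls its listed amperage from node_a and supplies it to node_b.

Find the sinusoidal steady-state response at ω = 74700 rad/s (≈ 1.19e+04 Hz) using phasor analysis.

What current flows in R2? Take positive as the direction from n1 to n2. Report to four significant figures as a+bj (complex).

0.01813+0.000j A

Apply KCL at each of the 3 non-ground nodes and solve the resulting linear system.
Node n1: branches {R2, R3, I1, I2} → V_1 = 55.45+4.964j
Node n2: branches {L1, R1, R2, R3, I1, R4, L3, R5, R7, R8} → V_2 = 0.5191+4.964j
Node n3: branches {L1, L2, R4, L3, R6, I2, I3} → V_3 = 0.4523+2.577j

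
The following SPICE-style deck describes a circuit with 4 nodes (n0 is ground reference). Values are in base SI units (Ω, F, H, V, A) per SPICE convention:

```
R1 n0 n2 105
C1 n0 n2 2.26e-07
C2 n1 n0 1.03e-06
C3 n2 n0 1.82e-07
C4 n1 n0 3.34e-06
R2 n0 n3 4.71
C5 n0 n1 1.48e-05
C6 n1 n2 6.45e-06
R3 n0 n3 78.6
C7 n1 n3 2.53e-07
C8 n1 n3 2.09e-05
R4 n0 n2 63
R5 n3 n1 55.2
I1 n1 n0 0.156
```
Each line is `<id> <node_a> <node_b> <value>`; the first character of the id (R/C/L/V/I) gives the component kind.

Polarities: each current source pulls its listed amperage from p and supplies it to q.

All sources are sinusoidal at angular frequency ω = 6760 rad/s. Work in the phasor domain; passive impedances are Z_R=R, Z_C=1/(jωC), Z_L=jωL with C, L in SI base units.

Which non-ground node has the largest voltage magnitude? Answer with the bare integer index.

Element admittances at ω=6760 rad/s:
  Y(R1) = 0.009524+0.000j S between n0,n2
  Y(C1) = 0.000+0.001528j S between n0,n2
  Y(C2) = 0.000+0.006963j S between n1,n0
  Y(C3) = 0.000+0.001230j S between n2,n0
  Y(C4) = 0.000+0.02258j S between n1,n0
  Y(R2) = 0.2123+0.000j S between n0,n3
  Y(C5) = 0.000+0.1000j S between n0,n1
  Y(C6) = 0.000+0.04360j S between n1,n2
  Y(R3) = 0.01272+0.000j S between n0,n3
  Y(C7) = 0.000+0.001710j S between n1,n3
  Y(C8) = 0.000+0.1413j S between n1,n3
  Y(R4) = 0.01587+0.000j S between n0,n2
  Y(R5) = 0.01812+0.000j S between n3,n1
  I1: injects 0.156 A into n0 (from n1)
Assemble and solve the 3×3 MNA system:
  V(n1)=-0.2211+0.5873j  V(n2)=-0.3927+0.3373j  V(n3)=-0.3066+0.09404j

1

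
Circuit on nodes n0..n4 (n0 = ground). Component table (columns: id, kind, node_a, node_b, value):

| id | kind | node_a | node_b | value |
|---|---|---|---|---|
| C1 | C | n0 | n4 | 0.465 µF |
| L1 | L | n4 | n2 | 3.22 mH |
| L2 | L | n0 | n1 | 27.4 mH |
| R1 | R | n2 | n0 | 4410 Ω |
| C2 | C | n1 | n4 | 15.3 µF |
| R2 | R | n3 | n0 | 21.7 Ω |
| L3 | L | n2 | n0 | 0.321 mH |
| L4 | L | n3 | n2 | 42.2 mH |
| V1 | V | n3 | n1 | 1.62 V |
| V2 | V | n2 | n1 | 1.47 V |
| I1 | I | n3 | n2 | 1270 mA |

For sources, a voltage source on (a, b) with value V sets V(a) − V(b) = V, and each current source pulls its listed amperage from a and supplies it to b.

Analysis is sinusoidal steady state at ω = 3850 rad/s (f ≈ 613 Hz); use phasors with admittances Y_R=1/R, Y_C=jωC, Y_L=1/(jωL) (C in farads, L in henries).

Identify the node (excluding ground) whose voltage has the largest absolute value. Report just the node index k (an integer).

Apply KCL at each of the 4 non-ground nodes and solve the resulting linear system.
Node n1: branches {L2, C2, V1, V2} → V_1 = -1.444-0.009939j
Node n2: branches {L1, R1, L3, L4, V2, I1} → V_2 = 0.02600-0.009939j
Node n3: branches {R2, L4, V1, I1} → V_3 = 0.1760-0.009939j
Node n4: branches {C1, L1, C2} → V_4 = 4.364-0.01083j
Source currents: i(V1)=-1.278+0.001381j, i(V2)=1.278-0.3298j

4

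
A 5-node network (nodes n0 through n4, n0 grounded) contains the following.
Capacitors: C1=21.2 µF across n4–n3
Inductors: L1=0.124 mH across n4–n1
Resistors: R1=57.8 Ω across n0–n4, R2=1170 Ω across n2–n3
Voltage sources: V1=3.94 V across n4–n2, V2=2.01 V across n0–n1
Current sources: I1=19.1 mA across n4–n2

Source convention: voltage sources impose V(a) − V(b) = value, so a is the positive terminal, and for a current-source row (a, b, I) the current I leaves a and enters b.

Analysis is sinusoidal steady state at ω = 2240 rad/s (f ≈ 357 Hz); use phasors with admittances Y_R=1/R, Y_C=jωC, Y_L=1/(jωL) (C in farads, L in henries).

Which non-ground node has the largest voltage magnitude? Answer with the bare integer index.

Element admittances at ω=2240 rad/s:
  Y(C1) = 0.000+0.04749j S between n4,n3
  Y(L1) = 0.000-3.600j S between n4,n1
  Y(R1) = 0.01730+0.000j S between n0,n4
  Y(R2) = 0.0008547+0.000j S between n2,n3
  V1: constraint V(n4)−V(n2) = 3.94
  V2: constraint V(n0)−V(n1) = 2.01
  I1: injects 0.0191 A into n2 (from n4)
Assemble and solve the 6×6 MNA system:
  V(n1)=-2.010+0.000j  V(n2)=-5.950+0.009659j  V(n3)=-2.011+0.08055j  V(n4)=-2.010+0.009659j
  i(V1)=-0.02247-6.059e-05j  i(V2)=-0.03477+0.0001671j

2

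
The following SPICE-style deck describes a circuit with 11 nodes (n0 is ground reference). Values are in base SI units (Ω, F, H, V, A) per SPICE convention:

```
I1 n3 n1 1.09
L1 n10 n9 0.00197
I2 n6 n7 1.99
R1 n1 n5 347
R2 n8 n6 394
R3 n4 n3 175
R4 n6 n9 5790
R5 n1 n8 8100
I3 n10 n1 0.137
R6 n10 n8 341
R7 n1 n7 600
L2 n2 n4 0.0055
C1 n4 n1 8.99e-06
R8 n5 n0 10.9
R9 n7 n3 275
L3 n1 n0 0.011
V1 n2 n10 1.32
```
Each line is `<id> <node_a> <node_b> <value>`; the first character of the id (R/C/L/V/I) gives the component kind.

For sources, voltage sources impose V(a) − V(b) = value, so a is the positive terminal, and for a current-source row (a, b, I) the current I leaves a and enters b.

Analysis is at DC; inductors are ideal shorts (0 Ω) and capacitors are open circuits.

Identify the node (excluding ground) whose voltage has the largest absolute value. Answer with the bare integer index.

Apply KCL at each of the 10 non-ground nodes and solve the resulting linear system.
Node n1: branches {I1, R1, R5, I3, R7, C1, L3} → V_1 = 0.000
Node n2: branches {L2, V1} → V_2 = -1705
Node n3: branches {I1, R3, R9} → V_3 = -1381
Node n4: branches {R3, L2, C1} → V_4 = -1705
Node n5: branches {R1, R8} → V_5 = 0.000
Node n6: branches {I2, R2, R4} → V_6 = -2922
Node n7: branches {I2, R7, R9} → V_7 = -571.7
Node n8: branches {R2, R5, R6} → V_8 = -2220
Node n9: branches {L1, R4} → V_9 = -1707
Node n10: branches {L1, I3, R6, V1} → V_10 = -1707
Source currents: i(L1)=0.2098, i(L2)=-1.853, i(L3)=0.000, i(V1)=1.853

6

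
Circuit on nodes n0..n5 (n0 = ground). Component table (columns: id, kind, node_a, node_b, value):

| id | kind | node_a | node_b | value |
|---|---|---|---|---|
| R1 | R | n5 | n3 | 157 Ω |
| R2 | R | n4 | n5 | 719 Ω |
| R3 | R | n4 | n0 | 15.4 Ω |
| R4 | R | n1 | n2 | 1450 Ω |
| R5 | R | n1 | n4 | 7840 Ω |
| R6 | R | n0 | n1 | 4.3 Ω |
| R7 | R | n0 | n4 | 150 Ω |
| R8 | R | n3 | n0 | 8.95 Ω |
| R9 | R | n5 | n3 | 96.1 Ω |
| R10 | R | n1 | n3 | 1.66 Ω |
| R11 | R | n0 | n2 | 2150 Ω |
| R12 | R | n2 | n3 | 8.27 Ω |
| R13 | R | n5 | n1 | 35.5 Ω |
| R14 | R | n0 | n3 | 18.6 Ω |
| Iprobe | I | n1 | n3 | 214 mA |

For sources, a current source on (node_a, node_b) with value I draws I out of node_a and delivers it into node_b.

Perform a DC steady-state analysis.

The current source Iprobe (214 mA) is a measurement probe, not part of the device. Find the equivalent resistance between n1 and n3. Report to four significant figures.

Apply KCL at each of the 5 non-ground nodes and solve the resulting linear system.
Node n1: branches {R4, R5, R6, R10, R13, Iprobe} → V_1 = -0.1254
Node n2: branches {R4, R11, R12} → V_2 = 0.1735
Node n3: branches {R1, R8, R9, R10, R12, R14, Iprobe} → V_3 = 0.1759
Node n4: branches {R2, R3, R5, R7} → V_4 = -0.0004574
Node n5: branches {R1, R2, R9, R13} → V_5 = -0.01255

R_eq = 1.408 Ω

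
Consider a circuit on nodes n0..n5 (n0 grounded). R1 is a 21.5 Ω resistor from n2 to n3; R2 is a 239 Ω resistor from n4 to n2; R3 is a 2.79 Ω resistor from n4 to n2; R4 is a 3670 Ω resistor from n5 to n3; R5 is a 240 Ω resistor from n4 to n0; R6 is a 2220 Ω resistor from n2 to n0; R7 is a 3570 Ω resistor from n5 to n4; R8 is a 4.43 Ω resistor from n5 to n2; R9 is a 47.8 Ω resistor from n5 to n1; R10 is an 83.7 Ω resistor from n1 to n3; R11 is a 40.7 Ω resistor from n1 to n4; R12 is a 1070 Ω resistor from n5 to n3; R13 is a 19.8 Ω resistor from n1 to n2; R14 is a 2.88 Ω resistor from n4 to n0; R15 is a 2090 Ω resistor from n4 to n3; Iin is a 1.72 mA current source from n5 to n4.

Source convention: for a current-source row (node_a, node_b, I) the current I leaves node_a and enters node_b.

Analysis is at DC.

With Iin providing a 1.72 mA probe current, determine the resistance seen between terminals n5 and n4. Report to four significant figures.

Element admittances at DC:
  Y(R1) = 0.04651 S between n2,n3
  Y(R2) = 0.004184 S between n4,n2
  Y(R3) = 0.3584 S between n4,n2
  Y(R4) = 0.0002725 S between n5,n3
  Y(R5) = 0.004167 S between n4,n0
  Y(R6) = 0.0004505 S between n2,n0
  Y(R7) = 0.0002801 S between n5,n4
  Y(R8) = 0.2257 S between n5,n2
  Y(R9) = 0.02092 S between n5,n1
  Y(R10) = 0.01195 S between n1,n3
  Y(R11) = 0.02457 S between n1,n4
  Y(R12) = 0.0009346 S between n5,n3
  Y(R13) = 0.05051 S between n1,n2
  Y(R14) = 0.3472 S between n4,n0
  Y(R15) = 0.0004785 S between n4,n3
  Iin: injects 0.00172 A into n4 (from n5)
Assemble and solve the 5×5 MNA system:
  V(n1)=-0.004761  V(n2)=-0.004395  V(n3)=-0.004572  V(n4)=5.633e-06  V(n5)=-0.01135

R_eq = 6.604 Ω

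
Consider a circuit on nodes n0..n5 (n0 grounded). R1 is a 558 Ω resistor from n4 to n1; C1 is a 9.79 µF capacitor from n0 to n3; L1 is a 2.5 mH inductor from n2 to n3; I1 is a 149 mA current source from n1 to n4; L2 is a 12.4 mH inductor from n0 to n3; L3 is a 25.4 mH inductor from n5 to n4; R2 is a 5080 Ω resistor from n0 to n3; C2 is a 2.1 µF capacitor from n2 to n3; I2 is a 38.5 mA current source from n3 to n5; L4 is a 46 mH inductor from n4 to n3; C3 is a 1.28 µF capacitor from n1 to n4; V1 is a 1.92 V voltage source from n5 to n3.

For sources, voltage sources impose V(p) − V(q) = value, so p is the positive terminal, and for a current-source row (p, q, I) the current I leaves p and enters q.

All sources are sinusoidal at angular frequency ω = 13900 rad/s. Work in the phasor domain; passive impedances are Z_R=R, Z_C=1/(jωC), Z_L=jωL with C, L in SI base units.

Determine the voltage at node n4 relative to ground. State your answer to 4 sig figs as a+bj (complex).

MNA unknowns: 5 node voltages V₁..V_5 plus 1 source current (V1)
R1: Y=0.001792+0.000j on G[4,1]
C1: Y=0.000+0.1361j on G[0,3]
L1: Y=0.000-0.02878j on G[2,3]
I1: z[1]−=0.149, z[4]+=0.149
L2: Y=0.000-0.005802j on G[0,3]
L3: Y=0.000-0.002832j on G[5,4]
R2: Y=0.0001969+0.000j on G[0,3]
C2: Y=0.000+0.02919j on G[2,3]
I2: z[3]−=0.0385, z[5]+=0.0385
L4: Y=0.000-0.001564j on G[4,3]
C3: Y=0.000+0.01779j on G[1,4]
V1: row V5−V3=1.92, i_V1 at 5,3
solve → V1=0.4019+8.290j, V2=0.000+0.000j, V3=0.000+0.000j, V4=1.237+0.000j, V5=1.920+0.000j
aux → i_V1=0.03850+0.001935j

1.237+0.000j V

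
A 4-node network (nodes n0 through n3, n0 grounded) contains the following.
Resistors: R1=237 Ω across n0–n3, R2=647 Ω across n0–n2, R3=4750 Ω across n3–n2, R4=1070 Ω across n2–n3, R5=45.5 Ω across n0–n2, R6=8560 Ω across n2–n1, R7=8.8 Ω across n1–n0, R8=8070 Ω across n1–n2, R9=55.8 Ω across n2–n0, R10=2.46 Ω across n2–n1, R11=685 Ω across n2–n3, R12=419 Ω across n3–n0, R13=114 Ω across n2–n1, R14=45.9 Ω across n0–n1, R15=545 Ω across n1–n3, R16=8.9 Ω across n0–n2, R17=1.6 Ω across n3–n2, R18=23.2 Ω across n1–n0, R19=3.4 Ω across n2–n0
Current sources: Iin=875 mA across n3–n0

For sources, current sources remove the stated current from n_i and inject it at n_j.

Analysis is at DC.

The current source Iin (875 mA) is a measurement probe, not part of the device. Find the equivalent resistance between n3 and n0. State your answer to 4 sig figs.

R_eq = 3.259 Ω

Element admittances at DC:
  Y(R1) = 0.004219 S between n0,n3
  Y(R2) = 0.001546 S between n0,n2
  Y(R3) = 0.0002105 S between n3,n2
  Y(R4) = 0.0009346 S between n2,n3
  Y(R5) = 0.02198 S between n0,n2
  Y(R6) = 0.0001168 S between n2,n1
  Y(R7) = 0.1136 S between n1,n0
  Y(R8) = 0.0001239 S between n1,n2
  Y(R9) = 0.01792 S between n2,n0
  Y(R10) = 0.4065 S between n2,n1
  Y(R11) = 0.001460 S between n2,n3
  Y(R12) = 0.002387 S between n3,n0
  Y(R13) = 0.008772 S between n2,n1
  Y(R14) = 0.02179 S between n0,n1
  Y(R15) = 0.001835 S between n1,n3
  Y(R16) = 0.1124 S between n0,n2
  Y(R17) = 0.6250 S between n3,n2
  Y(R18) = 0.04310 S between n1,n0
  Y(R19) = 0.2941 S between n2,n0
  Iin: injects 0.875 A into n0 (from n3)
Assemble and solve the 3×3 MNA system:
  V(n1)=-1.050  V(n2)=-1.493  V(n3)=-2.852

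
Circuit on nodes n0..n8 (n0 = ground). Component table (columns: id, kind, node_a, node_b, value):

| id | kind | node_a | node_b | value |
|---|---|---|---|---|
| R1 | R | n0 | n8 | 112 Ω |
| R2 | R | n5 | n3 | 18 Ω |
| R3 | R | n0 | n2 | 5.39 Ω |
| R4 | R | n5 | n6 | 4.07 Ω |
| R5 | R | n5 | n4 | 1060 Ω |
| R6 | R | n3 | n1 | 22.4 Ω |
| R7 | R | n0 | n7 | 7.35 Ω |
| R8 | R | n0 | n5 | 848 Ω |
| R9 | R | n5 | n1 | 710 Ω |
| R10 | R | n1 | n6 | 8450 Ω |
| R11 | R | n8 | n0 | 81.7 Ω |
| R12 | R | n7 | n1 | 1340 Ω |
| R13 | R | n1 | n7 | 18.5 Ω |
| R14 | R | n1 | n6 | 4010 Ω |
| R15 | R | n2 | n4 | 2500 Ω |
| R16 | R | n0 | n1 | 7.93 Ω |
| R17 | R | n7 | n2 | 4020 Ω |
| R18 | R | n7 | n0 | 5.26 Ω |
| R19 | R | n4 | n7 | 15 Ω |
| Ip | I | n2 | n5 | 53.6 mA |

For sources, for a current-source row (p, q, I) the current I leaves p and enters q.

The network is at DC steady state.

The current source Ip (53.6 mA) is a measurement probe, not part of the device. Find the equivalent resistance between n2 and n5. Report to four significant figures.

Element admittances at DC:
  Y(R1) = 0.008929 S between n0,n8
  Y(R2) = 0.05556 S between n5,n3
  Y(R3) = 0.1855 S between n0,n2
  Y(R4) = 0.2457 S between n5,n6
  Y(R5) = 0.0009434 S between n5,n4
  Y(R6) = 0.04464 S between n3,n1
  Y(R7) = 0.1361 S between n0,n7
  Y(R8) = 0.001179 S between n0,n5
  Y(R9) = 0.001408 S between n5,n1
  Y(R10) = 0.0001183 S between n1,n6
  Y(R11) = 0.01224 S between n8,n0
  Y(R12) = 0.0007463 S between n7,n1
  Y(R13) = 0.05405 S between n1,n7
  Y(R14) = 0.0002494 S between n1,n6
  Y(R15) = 0.0004000 S between n2,n4
  Y(R16) = 0.1261 S between n0,n1
  Y(R17) = 0.0002488 S between n7,n2
  Y(R18) = 0.1901 S between n7,n0
  Y(R19) = 0.06667 S between n4,n7
  Ip: injects 0.0536 A into n5 (from n2)
Assemble and solve the 8×8 MNA system:
  V(n1)=0.2854  V(n2)=-0.2877  V(n3)=1.312  V(n4)=0.07263  V(n5)=2.137  V(n6)=2.135  V(n7)=0.04557  V(n8)=0.000

R_eq = 45.24 Ω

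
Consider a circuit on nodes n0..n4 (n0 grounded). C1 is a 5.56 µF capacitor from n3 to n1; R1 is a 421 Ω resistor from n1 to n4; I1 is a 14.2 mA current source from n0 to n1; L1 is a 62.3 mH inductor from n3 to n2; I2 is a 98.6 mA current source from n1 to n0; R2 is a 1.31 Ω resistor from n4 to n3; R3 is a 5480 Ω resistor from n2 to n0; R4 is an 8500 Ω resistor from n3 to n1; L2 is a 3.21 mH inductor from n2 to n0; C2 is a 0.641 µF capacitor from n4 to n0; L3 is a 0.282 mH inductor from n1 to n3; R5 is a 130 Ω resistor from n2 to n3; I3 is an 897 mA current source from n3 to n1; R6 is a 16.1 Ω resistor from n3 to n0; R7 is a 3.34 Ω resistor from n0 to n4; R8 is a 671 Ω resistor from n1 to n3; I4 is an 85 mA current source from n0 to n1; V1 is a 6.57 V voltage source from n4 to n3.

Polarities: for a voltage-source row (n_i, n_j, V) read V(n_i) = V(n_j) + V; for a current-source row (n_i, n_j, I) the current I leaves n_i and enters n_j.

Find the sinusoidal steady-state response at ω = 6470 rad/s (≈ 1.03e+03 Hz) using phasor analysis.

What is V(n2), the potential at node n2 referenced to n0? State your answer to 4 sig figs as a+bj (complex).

Element admittances at ω=6470 rad/s:
  Y(C1) = 0.000+0.03597j S between n3,n1
  Y(R1) = 0.002375+0.000j S between n1,n4
  I1: injects 0.0142 A into n1 (from n0)
  Y(L1) = 0.000-0.002481j S between n3,n2
  I2: injects 0.0986 A into n0 (from n1)
  Y(R2) = 0.7634+0.000j S between n4,n3
  Y(R3) = 0.0001825+0.000j S between n2,n0
  Y(R4) = 0.0001176+0.000j S between n3,n1
  Y(L2) = 0.000-0.04815j S between n2,n0
  Y(C2) = 0.000+0.004147j S between n4,n0
  Y(L3) = 0.000-0.5481j S between n1,n3
  Y(R5) = 0.007692+0.000j S between n2,n3
  I3: injects 0.897 A into n1 (from n3)
  Y(R6) = 0.06211+0.000j S between n3,n0
  Y(R7) = 0.2994+0.000j S between n0,n4
  Y(R8) = 0.001490+0.000j S between n1,n3
  I4: injects 0.085 A into n1 (from n0)
  V1: constraint V(n4)−V(n3) = 6.57
Assemble and solve the 5×5 MNA system:
  V(n1)=-5.325+1.720j  V(n2)=-0.3698-0.7568j  V(n3)=-5.339-0.06298j  V(n4)=1.231-0.06298j
  i(V1)=-5.400+0.01799j

-0.3698-0.7568j V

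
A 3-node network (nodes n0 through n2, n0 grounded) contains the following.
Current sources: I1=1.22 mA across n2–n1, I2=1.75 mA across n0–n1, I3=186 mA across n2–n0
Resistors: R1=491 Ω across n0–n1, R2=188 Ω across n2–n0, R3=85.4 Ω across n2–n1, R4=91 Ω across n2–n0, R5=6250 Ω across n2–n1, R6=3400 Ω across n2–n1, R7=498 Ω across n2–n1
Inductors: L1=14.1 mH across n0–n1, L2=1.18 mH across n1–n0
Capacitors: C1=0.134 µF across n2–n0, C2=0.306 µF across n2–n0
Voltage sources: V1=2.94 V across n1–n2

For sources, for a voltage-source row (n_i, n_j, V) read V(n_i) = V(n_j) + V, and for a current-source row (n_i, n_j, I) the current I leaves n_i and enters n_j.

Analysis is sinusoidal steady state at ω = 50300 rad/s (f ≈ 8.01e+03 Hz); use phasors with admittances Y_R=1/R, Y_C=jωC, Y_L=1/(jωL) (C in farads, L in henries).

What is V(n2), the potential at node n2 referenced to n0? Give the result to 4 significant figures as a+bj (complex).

MNA unknowns: 2 node voltages V₁..V_2 plus 1 source current (V1)
I1: z[2]−=0.00122, z[1]+=0.00122
R1: Y=0.002037+0.000j on G[0,1]
L1: Y=0.000-0.001410j on G[0,1]
R2: Y=0.005319+0.000j on G[2,0]
R3: Y=0.01171+0.000j on G[2,1]
C1: Y=0.000+0.006740j on G[2,0]
R4: Y=0.01099+0.000j on G[2,0]
R5: Y=0.0001600+0.000j on G[2,1]
C2: Y=0.000+0.01539j on G[2,0]
I2: z[0]−=0.00175, z[1]+=0.00175
I3: z[2]−=0.186, z[0]+=0.186
R6: Y=0.0002941+0.000j on G[2,1]
R7: Y=0.002008+0.000j on G[2,1]
L2: Y=0.000-0.01685j on G[1,0]
V1: row V1−V2=2.94, i_V1 at 1,2
solve → V1=-6.396+4.898j, V2=-9.336+4.898j
aux → i_V1=-0.1151-0.1268j

-9.336+4.898j V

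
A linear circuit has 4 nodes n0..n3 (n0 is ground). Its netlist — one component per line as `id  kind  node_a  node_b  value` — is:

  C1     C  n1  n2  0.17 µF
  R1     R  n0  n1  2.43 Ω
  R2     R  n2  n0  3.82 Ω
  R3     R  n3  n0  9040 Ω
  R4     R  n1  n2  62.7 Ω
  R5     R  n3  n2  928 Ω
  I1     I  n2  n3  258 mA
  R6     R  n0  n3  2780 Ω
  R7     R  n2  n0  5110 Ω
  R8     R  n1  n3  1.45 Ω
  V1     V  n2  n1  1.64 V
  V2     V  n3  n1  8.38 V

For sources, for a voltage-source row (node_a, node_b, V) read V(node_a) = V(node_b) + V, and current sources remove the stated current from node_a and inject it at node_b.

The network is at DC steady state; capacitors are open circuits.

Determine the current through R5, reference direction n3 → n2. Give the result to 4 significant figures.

0.007263 A

MNA unknowns: 3 node voltages V₁..V_3 plus 2 source currents (V1, V2)
C1: Y=0.000 on G[1,2]
R1: Y=0.4115 on G[0,1]
R2: Y=0.2618 on G[2,0]
R3: Y=0.0001106 on G[3,0]
R4: Y=0.01595 on G[1,2]
R5: Y=0.001078 on G[3,2]
I1: z[2]−=0.258, z[3]+=0.258
R6: Y=0.0003597 on G[0,3]
R7: Y=0.0001957 on G[2,0]
R8: Y=0.6897 on G[1,3]
V1: row V2−V1=1.64, i_V1 at 2,1
V2: row V3−V1=8.38, i_V2 at 3,1
solve → V1=-0.6433, V2=0.9967, V3=7.737
aux → i_V1=-0.5380, i_V2=-5.532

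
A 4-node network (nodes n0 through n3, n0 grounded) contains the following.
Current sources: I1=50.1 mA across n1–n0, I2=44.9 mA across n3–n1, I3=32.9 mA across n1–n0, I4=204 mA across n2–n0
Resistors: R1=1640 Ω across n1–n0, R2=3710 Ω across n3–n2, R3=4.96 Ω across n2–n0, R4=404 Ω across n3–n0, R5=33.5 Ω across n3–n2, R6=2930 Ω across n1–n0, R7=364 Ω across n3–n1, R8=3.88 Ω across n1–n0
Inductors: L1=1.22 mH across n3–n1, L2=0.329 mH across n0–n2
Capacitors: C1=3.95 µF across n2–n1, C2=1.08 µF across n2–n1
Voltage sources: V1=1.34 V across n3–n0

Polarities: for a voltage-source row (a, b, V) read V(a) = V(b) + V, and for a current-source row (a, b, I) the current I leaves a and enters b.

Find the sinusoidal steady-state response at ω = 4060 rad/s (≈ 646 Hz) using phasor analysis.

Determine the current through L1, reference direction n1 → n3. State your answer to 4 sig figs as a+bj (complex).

Element admittances at ω=4060 rad/s:
  I1: injects 0.0501 A into n0 (from n1)
  Y(R1) = 0.0006098+0.000j S between n1,n0
  I2: injects 0.0449 A into n1 (from n3)
  Y(L1) = 0.000-0.2019j S between n3,n1
  Y(R2) = 0.0002695+0.000j S between n3,n2
  Y(R3) = 0.2016+0.000j S between n2,n0
  Y(L2) = 0.000-0.7486j S between n0,n2
  Y(C1) = 0.000+0.01604j S between n2,n1
  Y(R4) = 0.002475+0.000j S between n3,n0
  I3: injects 0.0329 A into n0 (from n1)
  Y(R5) = 0.02985+0.000j S between n3,n2
  Y(C2) = 0.000+0.004385j S between n2,n1
  Y(R6) = 0.0003413+0.000j S between n1,n0
  Y(R7) = 0.002747+0.000j S between n3,n1
  Y(R8) = 0.2577+0.000j S between n1,n0
  I4: injects 0.204 A into n0 (from n2)
  V1: constraint V(n3)−V(n0) = 1.34
Assemble and solve the 4×4 MNA system:
  V(n1)=0.4080-0.7570j  V(n2)=-0.06919-0.1815j  V(n3)=1.340+0.000j
  i(V1)=-0.2461+0.1806j

-0.1528+0.1882j A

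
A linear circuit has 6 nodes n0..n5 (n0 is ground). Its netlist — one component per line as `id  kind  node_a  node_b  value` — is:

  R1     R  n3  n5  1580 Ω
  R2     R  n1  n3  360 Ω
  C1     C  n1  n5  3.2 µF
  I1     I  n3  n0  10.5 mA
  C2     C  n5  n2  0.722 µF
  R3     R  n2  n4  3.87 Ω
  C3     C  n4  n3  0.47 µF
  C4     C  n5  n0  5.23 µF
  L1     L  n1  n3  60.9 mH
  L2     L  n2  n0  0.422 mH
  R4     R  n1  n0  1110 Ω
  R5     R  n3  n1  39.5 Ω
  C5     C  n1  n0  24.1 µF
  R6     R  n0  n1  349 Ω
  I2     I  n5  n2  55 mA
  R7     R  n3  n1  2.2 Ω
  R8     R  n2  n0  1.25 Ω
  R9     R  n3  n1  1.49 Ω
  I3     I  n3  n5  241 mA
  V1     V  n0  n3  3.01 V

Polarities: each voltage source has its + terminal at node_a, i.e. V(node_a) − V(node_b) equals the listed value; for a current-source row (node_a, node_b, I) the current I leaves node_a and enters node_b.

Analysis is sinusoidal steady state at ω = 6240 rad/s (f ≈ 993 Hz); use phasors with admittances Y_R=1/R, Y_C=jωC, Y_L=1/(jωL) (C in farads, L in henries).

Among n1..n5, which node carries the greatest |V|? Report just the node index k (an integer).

MNA unknowns: 5 node voltages V₁..V_5 plus 1 source current (V1)
R1: Y=0.0006329+0.000j on G[3,5]
R2: Y=0.002778+0.000j on G[1,3]
C1: Y=0.000+0.01997j on G[1,5]
I1: z[3]−=0.0105, z[0]+=0.0105
C2: Y=0.000+0.004505j on G[5,2]
R3: Y=0.2584+0.000j on G[2,4]
C3: Y=0.000+0.002933j on G[4,3]
C4: Y=0.000+0.03264j on G[5,0]
L1: Y=0.000-0.002631j on G[1,3]
L2: Y=0.000-0.3798j on G[2,0]
R4: Y=0.0009009+0.000j on G[1,0]
R5: Y=0.02532+0.000j on G[3,1]
C5: Y=0.000+0.1504j on G[1,0]
R6: Y=0.002865+0.000j on G[0,1]
I2: z[5]−=0.055, z[2]+=0.055
R7: Y=0.4545+0.000j on G[3,1]
R8: Y=0.8000+0.000j on G[2,0]
R9: Y=0.6711+0.000j on G[3,1]
I3: z[3]−=0.241, z[5]+=0.241
V1: row V0−V3=3.01, i_V1 at 0,3
solve → V1=-2.888+0.4085j, V2=0.07702+0.01935j, V3=-3.010+0.000j, V4=0.07684-0.01568j, V5=-0.9694-3.090j
aux → i_V1=0.1080-0.4781j

5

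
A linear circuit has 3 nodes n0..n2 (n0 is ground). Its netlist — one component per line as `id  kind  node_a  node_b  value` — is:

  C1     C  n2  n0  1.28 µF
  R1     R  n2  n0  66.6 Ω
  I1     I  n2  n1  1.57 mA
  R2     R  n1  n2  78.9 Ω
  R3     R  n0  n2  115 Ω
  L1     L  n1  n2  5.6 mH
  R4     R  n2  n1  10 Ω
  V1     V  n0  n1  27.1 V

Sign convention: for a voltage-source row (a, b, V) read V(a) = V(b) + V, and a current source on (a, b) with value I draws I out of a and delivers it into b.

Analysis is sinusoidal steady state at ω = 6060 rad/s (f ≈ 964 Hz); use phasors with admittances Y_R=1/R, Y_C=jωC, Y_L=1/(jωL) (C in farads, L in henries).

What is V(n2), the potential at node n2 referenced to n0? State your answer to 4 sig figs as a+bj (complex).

Apply KCL at each of the 2 non-ground nodes and solve the resulting linear system.
Node n1: branches {I1, R2, L1, R4, V1} → V_1 = -27.10+0.000j
Node n2: branches {C1, R1, I1, R2, R3, L1, R4} → V_2 = -22.76+2.233j
Source currents: i(V1)=-0.5569-0.1236j

-22.76+2.233j V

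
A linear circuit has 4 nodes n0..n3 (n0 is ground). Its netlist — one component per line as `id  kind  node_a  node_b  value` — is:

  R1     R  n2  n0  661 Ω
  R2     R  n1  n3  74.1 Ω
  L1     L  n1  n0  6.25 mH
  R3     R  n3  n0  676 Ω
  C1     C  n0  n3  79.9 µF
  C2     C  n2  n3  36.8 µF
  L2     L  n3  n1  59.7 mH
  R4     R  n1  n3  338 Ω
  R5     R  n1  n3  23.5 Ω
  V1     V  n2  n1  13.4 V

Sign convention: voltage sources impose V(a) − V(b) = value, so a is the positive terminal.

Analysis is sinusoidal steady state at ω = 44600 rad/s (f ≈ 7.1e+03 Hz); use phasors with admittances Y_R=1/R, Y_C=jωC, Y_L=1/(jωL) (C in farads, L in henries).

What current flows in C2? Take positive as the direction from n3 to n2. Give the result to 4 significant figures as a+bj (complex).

-0.7935+0.02395j A

MNA unknowns: 3 node voltages V₁..V_3 plus 1 source current (V1)
R1: Y=0.001513+0.000j on G[2,0]
R2: Y=0.01350+0.000j on G[1,3]
L1: Y=0.000-0.003587j on G[1,0]
R3: Y=0.001479+0.000j on G[3,0]
C1: Y=0.000+3.564j on G[0,3]
C2: Y=0.000+1.641j on G[2,3]
L2: Y=0.000-0.0003756j on G[3,1]
R4: Y=0.002959+0.000j on G[1,3]
R5: Y=0.04255+0.000j on G[1,3]
V1: row V2−V1=13.4, i_V1 at 2,1
solve → V1=-13.43-0.4840j, V2=-0.02790-0.4840j, V3=-0.01331-0.0005046j
aux → i_V1=-0.7935+0.02468j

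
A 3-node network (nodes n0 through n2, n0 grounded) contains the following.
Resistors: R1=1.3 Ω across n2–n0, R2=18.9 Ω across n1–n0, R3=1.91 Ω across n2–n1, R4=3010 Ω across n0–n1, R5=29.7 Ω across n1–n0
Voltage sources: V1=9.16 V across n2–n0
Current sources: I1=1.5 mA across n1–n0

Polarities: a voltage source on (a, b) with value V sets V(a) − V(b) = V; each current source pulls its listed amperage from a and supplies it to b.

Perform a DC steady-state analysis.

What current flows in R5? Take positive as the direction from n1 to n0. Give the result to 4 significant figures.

0.2644 A

Element admittances at DC:
  Y(R1) = 0.7692 S between n2,n0
  Y(R2) = 0.05291 S between n1,n0
  Y(R3) = 0.5236 S between n2,n1
  Y(R4) = 0.0003322 S between n0,n1
  Y(R5) = 0.03367 S between n1,n0
  V1: constraint V(n2)−V(n0) = 9.16
  I1: injects 0.0015 A into n0 (from n1)
Assemble and solve the 3×3 MNA system:
  V(n1)=7.853  V(n2)=9.160
  i(V1)=-7.730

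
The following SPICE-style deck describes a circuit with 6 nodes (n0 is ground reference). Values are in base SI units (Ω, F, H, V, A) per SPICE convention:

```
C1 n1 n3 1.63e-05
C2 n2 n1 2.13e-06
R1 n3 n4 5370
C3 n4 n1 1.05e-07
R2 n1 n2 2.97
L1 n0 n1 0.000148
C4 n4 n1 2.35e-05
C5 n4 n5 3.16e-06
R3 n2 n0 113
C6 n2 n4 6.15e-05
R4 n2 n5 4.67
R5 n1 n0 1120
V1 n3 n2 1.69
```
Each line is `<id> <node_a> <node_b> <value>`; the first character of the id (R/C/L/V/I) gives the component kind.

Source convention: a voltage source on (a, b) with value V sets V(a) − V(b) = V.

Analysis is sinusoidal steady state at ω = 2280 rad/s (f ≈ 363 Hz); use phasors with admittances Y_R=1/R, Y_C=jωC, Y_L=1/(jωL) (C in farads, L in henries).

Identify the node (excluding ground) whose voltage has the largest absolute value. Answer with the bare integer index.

3

Apply KCL at each of the 5 non-ground nodes and solve the resulting linear system.
Node n1: branches {C1, C2, C3, R2, L1, C4, R5} → V_1 = -0.0005136+0.0001235j
Node n2: branches {C2, R2, R3, C6, R4, V1} → V_2 = -0.04131-0.1720j
Node n3: branches {C1, R1, V1} → V_3 = 1.649-0.1720j
Node n4: branches {R1, C3, C4, C5, C6} → V_4 = -0.03050-0.1275j
Node n5: branches {C5, R4} → V_5 = -0.04280-0.1716j
Source currents: i(V1)=-0.006710-0.06128j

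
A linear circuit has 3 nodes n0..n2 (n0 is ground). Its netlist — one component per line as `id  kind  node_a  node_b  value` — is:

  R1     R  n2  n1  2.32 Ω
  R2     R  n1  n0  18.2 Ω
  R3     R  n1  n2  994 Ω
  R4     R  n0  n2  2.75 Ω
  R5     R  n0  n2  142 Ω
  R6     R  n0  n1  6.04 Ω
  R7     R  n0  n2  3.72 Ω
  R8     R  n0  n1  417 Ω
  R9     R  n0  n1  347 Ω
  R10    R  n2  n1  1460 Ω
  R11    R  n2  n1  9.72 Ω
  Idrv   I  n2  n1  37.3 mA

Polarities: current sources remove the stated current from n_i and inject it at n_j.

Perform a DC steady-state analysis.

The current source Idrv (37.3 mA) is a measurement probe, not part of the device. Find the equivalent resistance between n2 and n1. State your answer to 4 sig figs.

R_eq = 1.424 Ω

MNA unknowns: 2 node voltages V₁..V_2
R1: Y=0.4310 on G[2,1]
R2: Y=0.05495 on G[1,0]
R3: Y=0.001006 on G[1,2]
R4: Y=0.3636 on G[0,2]
R5: Y=0.007042 on G[0,2]
R6: Y=0.1656 on G[0,1]
R7: Y=0.2688 on G[0,2]
R8: Y=0.002398 on G[0,1]
R9: Y=0.002882 on G[0,1]
R10: Y=0.0006849 on G[2,1]
R11: Y=0.1029 on G[2,1]
Idrv: z[2]−=0.0373, z[1]+=0.0373
solve → V1=0.03924, V2=-0.01386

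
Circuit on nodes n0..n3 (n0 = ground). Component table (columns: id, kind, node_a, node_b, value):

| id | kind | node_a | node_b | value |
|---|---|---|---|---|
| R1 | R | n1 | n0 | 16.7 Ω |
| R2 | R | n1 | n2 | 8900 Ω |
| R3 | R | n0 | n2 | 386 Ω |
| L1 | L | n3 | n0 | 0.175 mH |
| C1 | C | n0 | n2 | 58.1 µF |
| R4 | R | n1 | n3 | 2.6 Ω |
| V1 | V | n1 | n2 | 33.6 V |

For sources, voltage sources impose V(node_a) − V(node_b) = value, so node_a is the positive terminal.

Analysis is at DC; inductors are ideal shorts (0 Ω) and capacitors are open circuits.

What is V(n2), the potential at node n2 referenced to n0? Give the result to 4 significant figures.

-33.41 V

MNA unknowns: 3 node voltages V₁..V_3 plus 2 source currents (L1, V1)
R1: Y=0.05988 on G[1,0]
R2: Y=0.0001124 on G[1,2]
R3: Y=0.002591 on G[0,2]
L1: row V3−V0=0, i_L1 at 3,0
C1: Y=0.000 on G[0,2]
R4: Y=0.3846 on G[1,3]
V1: row V1−V2=33.6, i_V1 at 1,2
solve → V1=0.1947, V2=-33.41, V3=0.000
aux → i_L1=0.07488, i_V1=-0.09032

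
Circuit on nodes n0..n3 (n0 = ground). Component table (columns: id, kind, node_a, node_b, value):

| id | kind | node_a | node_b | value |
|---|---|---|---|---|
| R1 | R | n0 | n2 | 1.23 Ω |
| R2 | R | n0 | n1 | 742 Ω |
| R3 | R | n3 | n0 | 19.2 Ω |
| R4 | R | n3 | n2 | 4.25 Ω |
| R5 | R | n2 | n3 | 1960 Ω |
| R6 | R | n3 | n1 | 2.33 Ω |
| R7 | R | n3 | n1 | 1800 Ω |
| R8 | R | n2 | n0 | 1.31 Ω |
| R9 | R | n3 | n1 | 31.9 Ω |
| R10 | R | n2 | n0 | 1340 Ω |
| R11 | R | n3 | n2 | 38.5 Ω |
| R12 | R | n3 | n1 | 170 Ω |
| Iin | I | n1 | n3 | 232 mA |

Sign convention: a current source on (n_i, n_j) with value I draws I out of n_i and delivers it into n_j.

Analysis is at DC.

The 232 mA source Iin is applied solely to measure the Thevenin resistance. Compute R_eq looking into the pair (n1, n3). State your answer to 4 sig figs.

Apply KCL at each of the 3 non-ground nodes and solve the resulting linear system.
Node n1: branches {R2, R6, R7, R9, R12, Iin} → V_1 = -0.4930
Node n2: branches {R1, R4, R5, R8, R10, R11} → V_2 = 0.0003420
Node n3: branches {R3, R4, R5, R6, R7, R9, R11, R12, Iin} → V_3 = 0.002402

R_eq = 2.135 Ω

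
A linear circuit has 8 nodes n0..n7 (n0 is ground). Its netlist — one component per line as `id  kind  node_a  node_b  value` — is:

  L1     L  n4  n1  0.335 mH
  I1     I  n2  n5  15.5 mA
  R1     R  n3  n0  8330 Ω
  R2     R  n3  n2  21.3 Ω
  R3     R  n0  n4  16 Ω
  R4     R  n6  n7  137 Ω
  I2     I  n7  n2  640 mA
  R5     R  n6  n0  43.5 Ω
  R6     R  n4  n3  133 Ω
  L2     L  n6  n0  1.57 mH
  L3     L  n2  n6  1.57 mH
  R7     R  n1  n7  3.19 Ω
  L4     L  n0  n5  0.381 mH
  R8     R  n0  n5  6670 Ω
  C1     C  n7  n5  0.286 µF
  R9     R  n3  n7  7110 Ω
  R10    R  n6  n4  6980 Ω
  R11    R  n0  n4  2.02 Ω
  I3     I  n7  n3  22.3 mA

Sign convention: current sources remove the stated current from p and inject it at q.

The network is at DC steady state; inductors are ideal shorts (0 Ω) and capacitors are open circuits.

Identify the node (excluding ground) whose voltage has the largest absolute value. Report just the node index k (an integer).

Apply KCL at each of the 7 non-ground nodes and solve the resulting linear system.
Node n1: branches {L1, R7} → V_1 = -1.127
Node n2: branches {I1, R2, I2, L3} → V_2 = 0.000
Node n3: branches {R1, R2, R6, R9, I3} → V_3 = 0.2445
Node n4: branches {L1, R3, R6, R10, R11} → V_4 = -1.127
Node n5: branches {I1, L4, R8, C1} → V_5 = 0.000
Node n6: branches {R4, R5, L2, L3, R10} → V_6 = 0.000
Node n7: branches {R4, I2, R7, C1, R9, I3} → V_7 = -3.164
Source currents: i(L1)=0.6387, i(L2)=0.6127, i(L3)=0.6360, i(L4)=-0.01550

7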